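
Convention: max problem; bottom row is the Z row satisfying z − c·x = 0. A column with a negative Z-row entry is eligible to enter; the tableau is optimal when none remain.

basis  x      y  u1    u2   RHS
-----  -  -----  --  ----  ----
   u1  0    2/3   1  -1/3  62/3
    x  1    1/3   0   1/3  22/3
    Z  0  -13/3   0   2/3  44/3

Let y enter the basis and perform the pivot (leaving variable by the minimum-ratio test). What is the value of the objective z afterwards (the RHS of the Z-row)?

Ratio test on column y — row 1: (62/3)/(2/3) = 31; row 2: (22/3)/(1/3) = 22. Minimum is 22 at row 2 (x leaves); pivot element 1/3.
Pivot on row 2; the Z-row RHS becomes 44/3 − (-13/3)·22 = 110.

110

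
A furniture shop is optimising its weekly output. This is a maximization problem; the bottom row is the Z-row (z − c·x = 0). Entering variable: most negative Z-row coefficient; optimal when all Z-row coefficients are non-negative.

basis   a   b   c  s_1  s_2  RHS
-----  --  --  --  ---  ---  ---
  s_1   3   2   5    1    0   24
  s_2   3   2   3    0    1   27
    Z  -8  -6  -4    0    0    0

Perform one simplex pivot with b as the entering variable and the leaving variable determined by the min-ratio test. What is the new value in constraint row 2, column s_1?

Ratio test on column b — row 1: 24/2 = 12; row 2: 27/2 = 27/2. Minimum is 12 at row 1 (s_1 leaves); pivot element 2.
Divide row 1 by 2; eliminate column b from the other rows.
Row 2 update in column s_1: 0 − 2·(1/2) = -1.

-1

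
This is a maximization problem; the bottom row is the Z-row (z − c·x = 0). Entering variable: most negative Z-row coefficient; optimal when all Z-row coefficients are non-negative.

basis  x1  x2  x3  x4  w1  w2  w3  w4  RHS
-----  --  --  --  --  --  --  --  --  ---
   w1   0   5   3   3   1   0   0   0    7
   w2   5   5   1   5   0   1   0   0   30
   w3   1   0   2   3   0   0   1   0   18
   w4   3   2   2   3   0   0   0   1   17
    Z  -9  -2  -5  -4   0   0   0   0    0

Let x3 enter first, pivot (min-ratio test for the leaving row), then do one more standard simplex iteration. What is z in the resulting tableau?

146/3

Ratio test on column x3 — row 1: 7/3 = 7/3; row 2: 30/1 = 30; row 3: 18/2 = 9; row 4: 17/2 = 17/2. Minimum is 7/3 at row 1 (w1 leaves); pivot element 3.
Pivot on row 1; the Z-row RHS becomes 0 − (-5)·(7/3) = 35/3.
Next entering variable (most negative Z-row entry -9): x1.
Ratio test on column x1 — row 1: entry 0 ≤ 0; row 2: (83/3)/5 = 83/15; row 3: (40/3)/1 = 40/3; row 4: (37/3)/3 = 37/9. Minimum is 37/9 at row 4 (w4 leaves); pivot element 3.
After the second pivot the Z-row RHS is 35/3 − (-9)·(37/9) = 146/3.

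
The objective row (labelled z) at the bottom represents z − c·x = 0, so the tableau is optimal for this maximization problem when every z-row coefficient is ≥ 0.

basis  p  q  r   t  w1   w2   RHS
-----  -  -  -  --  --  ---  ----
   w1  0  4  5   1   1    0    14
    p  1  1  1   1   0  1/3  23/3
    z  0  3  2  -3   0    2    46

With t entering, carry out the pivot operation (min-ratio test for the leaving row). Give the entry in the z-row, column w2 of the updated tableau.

Ratio test on column t — row 1: 14/1 = 14; row 2: (23/3)/1 = 23/3. Minimum is 23/3 at row 2 (p leaves); pivot element 1.
Divide row 2 by 1; eliminate column t from the other rows.
z-row update in column w2: 2 − (-3)·(1/3) = 3.

3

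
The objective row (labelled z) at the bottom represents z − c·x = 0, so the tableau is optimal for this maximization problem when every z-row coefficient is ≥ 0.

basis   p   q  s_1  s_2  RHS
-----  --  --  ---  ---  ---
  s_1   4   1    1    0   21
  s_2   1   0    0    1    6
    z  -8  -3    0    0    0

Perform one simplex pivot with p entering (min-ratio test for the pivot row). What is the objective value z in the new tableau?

42

Ratio test on column p — row 1: 21/4 = 21/4; row 2: 6/1 = 6. Minimum is 21/4 at row 1 (s_1 leaves); pivot element 4.
Pivot on row 1; the z-row RHS becomes 0 − (-8)·(21/4) = 42.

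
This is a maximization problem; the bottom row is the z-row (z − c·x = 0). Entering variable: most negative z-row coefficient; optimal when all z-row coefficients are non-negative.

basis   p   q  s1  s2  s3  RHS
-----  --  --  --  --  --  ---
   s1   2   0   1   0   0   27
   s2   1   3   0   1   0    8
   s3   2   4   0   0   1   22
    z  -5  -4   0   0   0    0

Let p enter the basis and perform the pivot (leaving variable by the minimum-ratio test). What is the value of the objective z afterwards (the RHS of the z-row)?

40

Ratio test on column p — row 1: 27/2 = 27/2; row 2: 8/1 = 8; row 3: 22/2 = 11. Minimum is 8 at row 2 (s2 leaves); pivot element 1.
Pivot on row 2; the z-row RHS becomes 0 − (-5)·8 = 40.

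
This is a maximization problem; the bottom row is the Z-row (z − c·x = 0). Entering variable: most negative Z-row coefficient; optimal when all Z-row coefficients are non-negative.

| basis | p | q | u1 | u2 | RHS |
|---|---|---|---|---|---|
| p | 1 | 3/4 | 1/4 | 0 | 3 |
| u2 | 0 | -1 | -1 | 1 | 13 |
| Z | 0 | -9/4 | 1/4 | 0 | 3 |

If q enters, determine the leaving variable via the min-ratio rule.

Column q entries and ratios — p: 3/(3/4) = 4; u2: -1 ≤ 0, skip.
Smallest ratio is 4 in the row of p, so p leaves.

p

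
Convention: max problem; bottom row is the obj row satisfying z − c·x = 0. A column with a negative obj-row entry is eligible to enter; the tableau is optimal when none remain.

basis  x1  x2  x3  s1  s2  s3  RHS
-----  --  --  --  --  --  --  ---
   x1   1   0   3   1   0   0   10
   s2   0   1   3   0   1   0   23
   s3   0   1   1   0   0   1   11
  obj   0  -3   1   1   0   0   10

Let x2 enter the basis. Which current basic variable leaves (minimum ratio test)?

Column x2 entries and ratios — x1: 0 ≤ 0, skip; s2: 23/1 = 23; s3: 11/1 = 11.
Smallest ratio is 11 in the row of s3, so s3 leaves.

s3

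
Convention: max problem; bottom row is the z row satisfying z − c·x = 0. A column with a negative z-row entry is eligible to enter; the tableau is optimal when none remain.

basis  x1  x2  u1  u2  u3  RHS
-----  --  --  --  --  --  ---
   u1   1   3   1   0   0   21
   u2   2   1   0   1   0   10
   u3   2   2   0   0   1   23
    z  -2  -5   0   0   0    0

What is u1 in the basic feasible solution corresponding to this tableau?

u1 is basic (row 1); its value is the RHS of that row, 21.

21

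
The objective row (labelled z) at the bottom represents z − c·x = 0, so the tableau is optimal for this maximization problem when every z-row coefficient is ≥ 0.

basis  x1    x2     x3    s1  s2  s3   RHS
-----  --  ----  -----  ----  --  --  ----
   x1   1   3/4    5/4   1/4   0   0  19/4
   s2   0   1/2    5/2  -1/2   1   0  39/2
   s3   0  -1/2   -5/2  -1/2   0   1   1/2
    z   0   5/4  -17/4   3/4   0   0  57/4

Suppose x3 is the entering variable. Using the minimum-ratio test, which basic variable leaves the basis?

Column x3 entries and ratios — x1: (19/4)/(5/4) = 19/5; s2: (39/2)/(5/2) = 39/5; s3: -5/2 ≤ 0, skip.
Smallest ratio is 19/5 in the row of x1, so x1 leaves.

x1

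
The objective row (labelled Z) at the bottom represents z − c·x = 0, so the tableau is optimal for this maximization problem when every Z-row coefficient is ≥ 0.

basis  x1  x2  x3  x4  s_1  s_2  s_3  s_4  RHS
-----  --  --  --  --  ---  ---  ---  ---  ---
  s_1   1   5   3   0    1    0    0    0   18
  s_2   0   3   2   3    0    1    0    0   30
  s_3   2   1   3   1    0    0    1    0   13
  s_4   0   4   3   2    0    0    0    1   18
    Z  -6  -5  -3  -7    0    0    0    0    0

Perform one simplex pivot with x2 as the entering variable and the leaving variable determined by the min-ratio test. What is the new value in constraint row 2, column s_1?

-3/5

Ratio test on column x2 — row 1: 18/5 = 18/5; row 2: 30/3 = 10; row 3: 13/1 = 13; row 4: 18/4 = 9/2. Minimum is 18/5 at row 1 (s_1 leaves); pivot element 5.
Divide row 1 by 5; eliminate column x2 from the other rows.
Row 2 update in column s_1: 0 − 3·(1/5) = -3/5.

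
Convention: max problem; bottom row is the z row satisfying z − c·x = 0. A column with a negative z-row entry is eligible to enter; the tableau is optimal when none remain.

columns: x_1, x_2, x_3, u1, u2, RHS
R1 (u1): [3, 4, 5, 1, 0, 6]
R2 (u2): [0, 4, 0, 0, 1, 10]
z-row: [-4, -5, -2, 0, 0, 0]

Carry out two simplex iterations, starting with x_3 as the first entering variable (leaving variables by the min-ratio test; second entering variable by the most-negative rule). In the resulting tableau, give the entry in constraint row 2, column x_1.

Ratio test on column x_3 — row 1: 6/5 = 6/5; row 2: entry 0 ≤ 0. Minimum is 6/5 at row 1 (u1 leaves); pivot element 5.
Divide row 1 by 5; eliminate column x_3 from the other rows.
Second iteration: most negative z-row entry is -17/5 in column x_2, so x_2 enters.
Ratio test on column x_2 — row 1: (6/5)/(4/5) = 3/2; row 2: 10/4 = 5/2. Minimum is 3/2 at row 1 (x_3 leaves); pivot element 4/5.
Divide row 1 by 4/5; eliminate column x_2 from the other rows.
After both pivots, the entry at constraint row 2, column x_1 is -3.

-3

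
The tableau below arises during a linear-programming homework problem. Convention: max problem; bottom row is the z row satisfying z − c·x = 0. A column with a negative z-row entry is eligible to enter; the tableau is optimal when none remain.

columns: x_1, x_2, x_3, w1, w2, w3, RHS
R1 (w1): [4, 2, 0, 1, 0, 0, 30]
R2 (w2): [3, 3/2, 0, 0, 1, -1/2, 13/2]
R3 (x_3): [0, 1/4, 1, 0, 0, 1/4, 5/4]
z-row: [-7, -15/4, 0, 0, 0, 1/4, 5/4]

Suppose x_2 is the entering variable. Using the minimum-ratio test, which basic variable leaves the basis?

w2

Column x_2 entries and ratios — w1: 30/2 = 15; w2: (13/2)/(3/2) = 13/3; x_3: (5/4)/(1/4) = 5.
Smallest ratio is 13/3 in the row of w2, so w2 leaves.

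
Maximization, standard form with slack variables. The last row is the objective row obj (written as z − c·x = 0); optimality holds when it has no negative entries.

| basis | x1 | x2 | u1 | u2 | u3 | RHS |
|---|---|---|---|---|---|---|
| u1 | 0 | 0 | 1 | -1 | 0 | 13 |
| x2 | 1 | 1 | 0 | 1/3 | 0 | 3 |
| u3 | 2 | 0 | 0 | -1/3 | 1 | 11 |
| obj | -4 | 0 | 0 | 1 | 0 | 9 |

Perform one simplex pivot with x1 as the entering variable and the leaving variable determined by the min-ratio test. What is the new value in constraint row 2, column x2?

1

Ratio test on column x1 — row 1: entry 0 ≤ 0; row 2: 3/1 = 3; row 3: 11/2 = 11/2. Minimum is 3 at row 2 (x2 leaves); pivot element 1.
Divide row 2 by 1; eliminate column x1 from the other rows.
In the new row 2, the x2 entry is the old entry divided by the pivot: 1/1 = 1.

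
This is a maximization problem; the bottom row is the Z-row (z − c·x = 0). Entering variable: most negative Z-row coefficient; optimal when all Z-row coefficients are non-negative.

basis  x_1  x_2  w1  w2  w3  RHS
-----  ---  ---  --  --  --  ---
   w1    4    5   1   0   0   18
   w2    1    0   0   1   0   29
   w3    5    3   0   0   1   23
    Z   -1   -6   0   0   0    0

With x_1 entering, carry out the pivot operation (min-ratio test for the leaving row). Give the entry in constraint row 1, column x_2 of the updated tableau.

5/4

Ratio test on column x_1 — row 1: 18/4 = 9/2; row 2: 29/1 = 29; row 3: 23/5 = 23/5. Minimum is 9/2 at row 1 (w1 leaves); pivot element 4.
Divide row 1 by 4; eliminate column x_1 from the other rows.
In the new row 1, the x_2 entry is the old entry divided by the pivot: 5/4 = 5/4.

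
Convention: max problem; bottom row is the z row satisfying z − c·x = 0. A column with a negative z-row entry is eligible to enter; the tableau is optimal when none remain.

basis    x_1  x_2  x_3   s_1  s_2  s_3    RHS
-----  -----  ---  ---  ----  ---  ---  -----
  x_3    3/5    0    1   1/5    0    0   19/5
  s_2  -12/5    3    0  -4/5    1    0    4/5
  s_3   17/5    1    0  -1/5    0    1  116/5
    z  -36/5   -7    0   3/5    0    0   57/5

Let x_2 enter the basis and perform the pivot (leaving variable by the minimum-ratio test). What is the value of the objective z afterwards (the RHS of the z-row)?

199/15

Ratio test on column x_2 — row 1: entry 0 ≤ 0; row 2: (4/5)/3 = 4/15; row 3: (116/5)/1 = 116/5. Minimum is 4/15 at row 2 (s_2 leaves); pivot element 3.
Pivot on row 2; the z-row RHS becomes 57/5 − (-7)·(4/15) = 199/15.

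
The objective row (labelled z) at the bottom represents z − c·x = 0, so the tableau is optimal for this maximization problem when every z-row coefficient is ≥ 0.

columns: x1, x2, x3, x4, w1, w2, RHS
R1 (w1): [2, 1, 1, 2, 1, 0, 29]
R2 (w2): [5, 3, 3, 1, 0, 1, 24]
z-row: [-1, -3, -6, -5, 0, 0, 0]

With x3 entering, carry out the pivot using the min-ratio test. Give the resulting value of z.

Ratio test on column x3 — row 1: 29/1 = 29; row 2: 24/3 = 8. Minimum is 8 at row 2 (w2 leaves); pivot element 3.
Pivot on row 2; the z-row RHS becomes 0 − (-6)·8 = 48.

48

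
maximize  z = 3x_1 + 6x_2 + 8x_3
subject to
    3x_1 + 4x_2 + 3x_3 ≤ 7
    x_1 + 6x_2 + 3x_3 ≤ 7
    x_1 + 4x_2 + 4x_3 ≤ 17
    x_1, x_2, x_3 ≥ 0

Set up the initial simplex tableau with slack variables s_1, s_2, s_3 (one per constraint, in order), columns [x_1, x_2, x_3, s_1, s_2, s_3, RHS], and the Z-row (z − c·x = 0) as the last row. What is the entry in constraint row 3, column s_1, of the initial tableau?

Slack s_1 belongs to constraint 1; its column is the unit vector e_1, so the entry in row 3 is 0.

0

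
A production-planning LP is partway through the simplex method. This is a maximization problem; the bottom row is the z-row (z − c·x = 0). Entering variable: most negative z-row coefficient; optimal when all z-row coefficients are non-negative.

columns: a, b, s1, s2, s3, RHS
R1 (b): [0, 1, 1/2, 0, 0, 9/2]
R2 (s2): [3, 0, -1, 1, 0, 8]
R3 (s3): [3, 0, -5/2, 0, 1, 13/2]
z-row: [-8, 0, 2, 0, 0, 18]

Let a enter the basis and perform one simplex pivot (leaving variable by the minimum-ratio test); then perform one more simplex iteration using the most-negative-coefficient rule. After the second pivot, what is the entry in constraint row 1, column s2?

Ratio test on column a — row 1: entry 0 ≤ 0; row 2: 8/3 = 8/3; row 3: (13/2)/3 = 13/6. Minimum is 13/6 at row 3 (s3 leaves); pivot element 3.
Divide row 3 by 3; eliminate column a from the other rows.
Second iteration: most negative z-row entry is -14/3 in column s1, so s1 enters.
Ratio test on column s1 — row 1: (9/2)/(1/2) = 9; row 2: (3/2)/(3/2) = 1; row 3: entry -5/6 ≤ 0. Minimum is 1 at row 2 (s2 leaves); pivot element 3/2.
Divide row 2 by 3/2; eliminate column s1 from the other rows.
After both pivots, the entry at constraint row 1, column s2 is -1/3.

-1/3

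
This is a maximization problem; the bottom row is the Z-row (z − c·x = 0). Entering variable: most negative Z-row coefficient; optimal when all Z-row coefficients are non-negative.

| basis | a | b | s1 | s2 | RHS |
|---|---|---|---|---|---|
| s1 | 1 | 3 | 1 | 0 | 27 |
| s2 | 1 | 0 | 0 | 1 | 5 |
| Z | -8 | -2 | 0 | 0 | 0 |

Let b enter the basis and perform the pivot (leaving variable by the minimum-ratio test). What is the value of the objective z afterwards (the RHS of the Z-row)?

Ratio test on column b — row 1: 27/3 = 9; row 2: entry 0 ≤ 0. Minimum is 9 at row 1 (s1 leaves); pivot element 3.
Pivot on row 1; the Z-row RHS becomes 0 − (-2)·9 = 18.

18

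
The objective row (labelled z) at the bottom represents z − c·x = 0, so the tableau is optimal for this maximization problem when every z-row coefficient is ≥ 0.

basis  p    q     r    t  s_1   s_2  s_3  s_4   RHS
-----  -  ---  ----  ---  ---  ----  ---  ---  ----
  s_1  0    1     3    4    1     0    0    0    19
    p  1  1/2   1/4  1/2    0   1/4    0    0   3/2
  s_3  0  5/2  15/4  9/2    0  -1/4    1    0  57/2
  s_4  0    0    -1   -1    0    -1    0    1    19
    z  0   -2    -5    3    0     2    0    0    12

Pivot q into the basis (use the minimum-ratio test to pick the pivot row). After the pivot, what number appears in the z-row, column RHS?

Ratio test on column q — row 1: 19/1 = 19; row 2: (3/2)/(1/2) = 3; row 3: (57/2)/(5/2) = 57/5; row 4: entry 0 ≤ 0. Minimum is 3 at row 2 (p leaves); pivot element 1/2.
Divide row 2 by 1/2; eliminate column q from the other rows.
z-row update in column RHS: 12 − (-2)·3 = 18.

18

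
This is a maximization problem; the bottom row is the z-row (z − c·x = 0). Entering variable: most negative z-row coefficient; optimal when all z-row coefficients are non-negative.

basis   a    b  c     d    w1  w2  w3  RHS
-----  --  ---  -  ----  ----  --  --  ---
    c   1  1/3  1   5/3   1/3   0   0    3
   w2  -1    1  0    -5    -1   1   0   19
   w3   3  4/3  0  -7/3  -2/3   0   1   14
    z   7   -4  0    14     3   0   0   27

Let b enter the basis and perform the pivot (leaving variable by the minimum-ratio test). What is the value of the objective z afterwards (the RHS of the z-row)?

63

Ratio test on column b — row 1: 3/(1/3) = 9; row 2: 19/1 = 19; row 3: 14/(4/3) = 21/2. Minimum is 9 at row 1 (c leaves); pivot element 1/3.
Pivot on row 1; the z-row RHS becomes 27 − (-4)·9 = 63.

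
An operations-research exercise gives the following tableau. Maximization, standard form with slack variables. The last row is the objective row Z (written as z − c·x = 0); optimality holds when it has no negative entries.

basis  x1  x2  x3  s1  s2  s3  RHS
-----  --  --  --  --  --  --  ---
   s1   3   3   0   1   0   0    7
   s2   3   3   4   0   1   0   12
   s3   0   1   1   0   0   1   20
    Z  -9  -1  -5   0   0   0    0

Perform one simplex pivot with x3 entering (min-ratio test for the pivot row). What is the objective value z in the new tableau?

Ratio test on column x3 — row 1: entry 0 ≤ 0; row 2: 12/4 = 3; row 3: 20/1 = 20. Minimum is 3 at row 2 (s2 leaves); pivot element 4.
Pivot on row 2; the Z-row RHS becomes 0 − (-5)·3 = 15.

15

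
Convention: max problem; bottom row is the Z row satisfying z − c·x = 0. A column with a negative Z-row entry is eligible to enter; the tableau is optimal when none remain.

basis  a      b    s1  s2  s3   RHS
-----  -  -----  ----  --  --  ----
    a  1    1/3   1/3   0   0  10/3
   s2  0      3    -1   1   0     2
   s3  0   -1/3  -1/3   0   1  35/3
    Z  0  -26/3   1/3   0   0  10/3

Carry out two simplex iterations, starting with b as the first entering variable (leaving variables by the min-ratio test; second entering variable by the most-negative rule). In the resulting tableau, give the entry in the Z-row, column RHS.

27

Ratio test on column b — row 1: (10/3)/(1/3) = 10; row 2: 2/3 = 2/3; row 3: entry -1/3 ≤ 0. Minimum is 2/3 at row 2 (s2 leaves); pivot element 3.
Divide row 2 by 3; eliminate column b from the other rows.
Second iteration: most negative Z-row entry is -23/9 in column s1, so s1 enters.
Ratio test on column s1 — row 1: (28/9)/(4/9) = 7; row 2: entry -1/3 ≤ 0; row 3: entry -4/9 ≤ 0. Minimum is 7 at row 1 (a leaves); pivot element 4/9.
Divide row 1 by 4/9; eliminate column s1 from the other rows.
After both pivots, the entry at the Z-row, column RHS is 27.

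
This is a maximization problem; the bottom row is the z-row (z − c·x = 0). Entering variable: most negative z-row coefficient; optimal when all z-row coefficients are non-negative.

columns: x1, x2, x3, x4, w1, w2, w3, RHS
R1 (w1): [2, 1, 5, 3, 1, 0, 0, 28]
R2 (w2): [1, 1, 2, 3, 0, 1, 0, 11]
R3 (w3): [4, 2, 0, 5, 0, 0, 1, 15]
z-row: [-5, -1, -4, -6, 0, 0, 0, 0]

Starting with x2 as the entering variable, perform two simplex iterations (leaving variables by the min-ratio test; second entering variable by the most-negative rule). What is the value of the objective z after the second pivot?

Ratio test on column x2 — row 1: 28/1 = 28; row 2: 11/1 = 11; row 3: 15/2 = 15/2. Minimum is 15/2 at row 3 (w3 leaves); pivot element 2.
Pivot on row 3; the z-row RHS becomes 0 − (-1)·(15/2) = 15/2.
Next entering variable (most negative z-row entry -4): x3.
Ratio test on column x3 — row 1: (41/2)/5 = 41/10; row 2: (7/2)/2 = 7/4; row 3: entry 0 ≤ 0. Minimum is 7/4 at row 2 (w2 leaves); pivot element 2.
After the second pivot the z-row RHS is 15/2 − (-4)·(7/4) = 29/2.

29/2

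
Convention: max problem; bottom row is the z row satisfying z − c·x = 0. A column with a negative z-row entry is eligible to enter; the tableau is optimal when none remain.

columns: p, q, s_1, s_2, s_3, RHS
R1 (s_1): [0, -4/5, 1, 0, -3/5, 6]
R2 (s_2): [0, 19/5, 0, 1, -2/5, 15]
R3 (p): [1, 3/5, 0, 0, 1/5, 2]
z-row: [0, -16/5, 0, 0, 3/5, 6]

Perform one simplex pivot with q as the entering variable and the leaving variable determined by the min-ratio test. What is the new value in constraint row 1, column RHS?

26/3

Ratio test on column q — row 1: entry -4/5 ≤ 0; row 2: 15/(19/5) = 75/19; row 3: 2/(3/5) = 10/3. Minimum is 10/3 at row 3 (p leaves); pivot element 3/5.
Divide row 3 by 3/5; eliminate column q from the other rows.
Row 1 update in column RHS: 6 − (-4/5)·(10/3) = 26/3.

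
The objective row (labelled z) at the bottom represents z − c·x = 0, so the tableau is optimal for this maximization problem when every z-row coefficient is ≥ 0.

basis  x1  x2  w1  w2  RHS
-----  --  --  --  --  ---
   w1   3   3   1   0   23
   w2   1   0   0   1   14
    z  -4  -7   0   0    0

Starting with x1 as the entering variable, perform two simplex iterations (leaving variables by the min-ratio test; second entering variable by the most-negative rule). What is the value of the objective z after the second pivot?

161/3

Ratio test on column x1 — row 1: 23/3 = 23/3; row 2: 14/1 = 14. Minimum is 23/3 at row 1 (w1 leaves); pivot element 3.
Pivot on row 1; the z-row RHS becomes 0 − (-4)·(23/3) = 92/3.
Next entering variable (most negative z-row entry -3): x2.
Ratio test on column x2 — row 1: (23/3)/1 = 23/3; row 2: entry -1 ≤ 0. Minimum is 23/3 at row 1 (x1 leaves); pivot element 1.
After the second pivot the z-row RHS is 92/3 − (-3)·(23/3) = 161/3.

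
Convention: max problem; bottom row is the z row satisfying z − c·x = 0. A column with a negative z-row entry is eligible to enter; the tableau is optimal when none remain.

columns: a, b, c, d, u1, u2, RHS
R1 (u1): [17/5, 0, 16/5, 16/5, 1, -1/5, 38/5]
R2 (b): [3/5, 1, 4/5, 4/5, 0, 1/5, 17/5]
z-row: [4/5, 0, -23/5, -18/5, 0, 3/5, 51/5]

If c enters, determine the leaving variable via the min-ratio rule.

Column c entries and ratios — u1: (38/5)/(16/5) = 19/8; b: (17/5)/(4/5) = 17/4.
Smallest ratio is 19/8 in the row of u1, so u1 leaves.

u1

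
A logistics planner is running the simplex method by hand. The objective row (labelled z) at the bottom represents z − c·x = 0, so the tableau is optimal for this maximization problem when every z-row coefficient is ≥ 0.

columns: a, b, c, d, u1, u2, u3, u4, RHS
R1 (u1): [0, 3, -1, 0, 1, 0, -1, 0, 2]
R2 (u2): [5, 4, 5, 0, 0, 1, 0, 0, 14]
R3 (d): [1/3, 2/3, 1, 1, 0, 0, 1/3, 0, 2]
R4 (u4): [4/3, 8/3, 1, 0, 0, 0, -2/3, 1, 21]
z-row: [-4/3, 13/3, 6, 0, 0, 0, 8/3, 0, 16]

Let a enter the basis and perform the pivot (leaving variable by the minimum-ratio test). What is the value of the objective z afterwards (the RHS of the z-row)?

Ratio test on column a — row 1: entry 0 ≤ 0; row 2: 14/5 = 14/5; row 3: 2/(1/3) = 6; row 4: 21/(4/3) = 63/4. Minimum is 14/5 at row 2 (u2 leaves); pivot element 5.
Pivot on row 2; the z-row RHS becomes 16 − (-4/3)·(14/5) = 296/15.

296/15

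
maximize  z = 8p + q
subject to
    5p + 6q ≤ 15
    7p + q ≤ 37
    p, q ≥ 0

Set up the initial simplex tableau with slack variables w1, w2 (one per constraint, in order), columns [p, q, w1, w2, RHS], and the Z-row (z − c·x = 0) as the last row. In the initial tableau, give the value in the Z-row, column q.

-1

The Z-row carries the negated objective coefficients: the q entry is -1.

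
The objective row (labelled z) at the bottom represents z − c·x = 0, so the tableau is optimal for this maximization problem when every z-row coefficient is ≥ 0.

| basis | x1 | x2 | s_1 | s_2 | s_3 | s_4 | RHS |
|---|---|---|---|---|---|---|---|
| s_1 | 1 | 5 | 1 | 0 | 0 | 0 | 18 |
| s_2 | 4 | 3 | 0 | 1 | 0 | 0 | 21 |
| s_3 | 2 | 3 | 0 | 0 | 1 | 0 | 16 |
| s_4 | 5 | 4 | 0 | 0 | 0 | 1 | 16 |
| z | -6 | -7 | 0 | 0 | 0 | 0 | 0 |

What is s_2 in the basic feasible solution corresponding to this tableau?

21

s_2 is basic (row 2); its value is the RHS of that row, 21.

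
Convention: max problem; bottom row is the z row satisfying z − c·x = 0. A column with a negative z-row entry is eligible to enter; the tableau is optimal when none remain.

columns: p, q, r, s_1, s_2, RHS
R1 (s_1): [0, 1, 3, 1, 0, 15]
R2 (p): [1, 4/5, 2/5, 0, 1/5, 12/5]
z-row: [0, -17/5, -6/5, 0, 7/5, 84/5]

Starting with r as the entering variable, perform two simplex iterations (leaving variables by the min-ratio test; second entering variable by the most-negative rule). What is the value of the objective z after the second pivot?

Ratio test on column r — row 1: 15/3 = 5; row 2: (12/5)/(2/5) = 6. Minimum is 5 at row 1 (s_1 leaves); pivot element 3.
Pivot on row 1; the z-row RHS becomes 84/5 − (-6/5)·5 = 114/5.
Next entering variable (most negative z-row entry -3): q.
Ratio test on column q — row 1: 5/(1/3) = 15; row 2: (2/5)/(2/3) = 3/5. Minimum is 3/5 at row 2 (p leaves); pivot element 2/3.
After the second pivot the z-row RHS is 114/5 − (-3)·(3/5) = 123/5.

123/5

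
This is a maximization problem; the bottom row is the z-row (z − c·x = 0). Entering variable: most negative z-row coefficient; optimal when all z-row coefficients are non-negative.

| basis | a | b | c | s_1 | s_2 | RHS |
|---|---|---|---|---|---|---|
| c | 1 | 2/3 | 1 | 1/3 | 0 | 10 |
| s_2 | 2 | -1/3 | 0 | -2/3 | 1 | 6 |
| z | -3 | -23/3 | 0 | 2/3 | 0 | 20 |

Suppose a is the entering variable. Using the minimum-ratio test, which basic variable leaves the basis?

Column a entries and ratios — c: 10/1 = 10; s_2: 6/2 = 3.
Smallest ratio is 3 in the row of s_2, so s_2 leaves.

s_2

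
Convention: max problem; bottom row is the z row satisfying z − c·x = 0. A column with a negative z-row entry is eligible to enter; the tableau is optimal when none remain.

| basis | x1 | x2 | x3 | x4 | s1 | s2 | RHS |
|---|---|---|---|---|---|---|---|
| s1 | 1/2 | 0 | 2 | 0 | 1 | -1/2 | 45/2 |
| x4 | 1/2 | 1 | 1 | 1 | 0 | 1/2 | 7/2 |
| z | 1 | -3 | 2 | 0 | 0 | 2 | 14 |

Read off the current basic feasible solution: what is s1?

45/2

s1 is basic (row 1); its value is the RHS of that row, 45/2.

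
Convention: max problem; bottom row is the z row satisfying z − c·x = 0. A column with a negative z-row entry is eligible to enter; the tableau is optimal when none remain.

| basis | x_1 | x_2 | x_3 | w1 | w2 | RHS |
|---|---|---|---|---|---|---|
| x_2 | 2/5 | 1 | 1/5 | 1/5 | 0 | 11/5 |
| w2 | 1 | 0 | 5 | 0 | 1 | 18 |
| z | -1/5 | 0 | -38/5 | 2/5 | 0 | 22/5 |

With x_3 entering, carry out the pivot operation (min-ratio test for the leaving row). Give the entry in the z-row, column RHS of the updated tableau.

Ratio test on column x_3 — row 1: (11/5)/(1/5) = 11; row 2: 18/5 = 18/5. Minimum is 18/5 at row 2 (w2 leaves); pivot element 5.
Divide row 2 by 5; eliminate column x_3 from the other rows.
z-row update in column RHS: 22/5 − (-38/5)·(18/5) = 794/25.

794/25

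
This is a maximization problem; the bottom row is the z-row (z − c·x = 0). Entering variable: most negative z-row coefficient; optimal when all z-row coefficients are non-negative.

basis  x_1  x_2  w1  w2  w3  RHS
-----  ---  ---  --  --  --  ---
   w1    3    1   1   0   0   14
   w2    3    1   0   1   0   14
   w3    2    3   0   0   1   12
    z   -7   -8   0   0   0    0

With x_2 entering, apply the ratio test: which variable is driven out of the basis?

w3

Column x_2 entries and ratios — w1: 14/1 = 14; w2: 14/1 = 14; w3: 12/3 = 4.
Smallest ratio is 4 in the row of w3, so w3 leaves.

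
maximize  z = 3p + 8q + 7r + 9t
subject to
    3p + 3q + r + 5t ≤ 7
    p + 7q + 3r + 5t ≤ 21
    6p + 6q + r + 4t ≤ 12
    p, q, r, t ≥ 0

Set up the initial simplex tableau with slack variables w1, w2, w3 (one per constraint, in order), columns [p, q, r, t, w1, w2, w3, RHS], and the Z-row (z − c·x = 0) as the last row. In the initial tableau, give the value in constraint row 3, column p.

6

Constraint 3 has coefficient 6 on p.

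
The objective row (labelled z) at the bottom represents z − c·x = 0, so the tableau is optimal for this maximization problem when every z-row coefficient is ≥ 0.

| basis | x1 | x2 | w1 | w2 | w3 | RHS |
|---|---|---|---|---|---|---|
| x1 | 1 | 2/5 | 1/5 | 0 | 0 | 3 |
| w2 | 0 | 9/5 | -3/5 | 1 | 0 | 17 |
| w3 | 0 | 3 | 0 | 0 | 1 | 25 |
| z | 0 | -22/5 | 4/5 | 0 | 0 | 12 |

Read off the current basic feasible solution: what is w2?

w2 is basic (row 2); its value is the RHS of that row, 17.

17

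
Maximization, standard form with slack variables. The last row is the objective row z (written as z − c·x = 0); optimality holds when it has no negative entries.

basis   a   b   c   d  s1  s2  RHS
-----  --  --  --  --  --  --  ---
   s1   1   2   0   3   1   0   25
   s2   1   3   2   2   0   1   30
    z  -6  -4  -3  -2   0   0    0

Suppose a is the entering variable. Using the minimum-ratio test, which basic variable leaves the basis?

s1

Column a entries and ratios — s1: 25/1 = 25; s2: 30/1 = 30.
Smallest ratio is 25 in the row of s1, so s1 leaves.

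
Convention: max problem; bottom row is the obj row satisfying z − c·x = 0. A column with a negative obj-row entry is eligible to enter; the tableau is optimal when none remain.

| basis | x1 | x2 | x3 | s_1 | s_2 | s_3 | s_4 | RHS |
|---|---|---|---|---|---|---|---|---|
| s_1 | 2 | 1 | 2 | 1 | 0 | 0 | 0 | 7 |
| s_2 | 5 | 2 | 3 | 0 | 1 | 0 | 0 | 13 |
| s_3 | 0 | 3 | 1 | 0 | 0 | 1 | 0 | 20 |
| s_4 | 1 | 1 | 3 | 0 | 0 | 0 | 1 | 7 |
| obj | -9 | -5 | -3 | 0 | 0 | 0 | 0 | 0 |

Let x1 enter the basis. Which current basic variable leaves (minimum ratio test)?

s_2

Column x1 entries and ratios — s_1: 7/2 = 7/2; s_2: 13/5 = 13/5; s_3: 0 ≤ 0, skip; s_4: 7/1 = 7.
Smallest ratio is 13/5 in the row of s_2, so s_2 leaves.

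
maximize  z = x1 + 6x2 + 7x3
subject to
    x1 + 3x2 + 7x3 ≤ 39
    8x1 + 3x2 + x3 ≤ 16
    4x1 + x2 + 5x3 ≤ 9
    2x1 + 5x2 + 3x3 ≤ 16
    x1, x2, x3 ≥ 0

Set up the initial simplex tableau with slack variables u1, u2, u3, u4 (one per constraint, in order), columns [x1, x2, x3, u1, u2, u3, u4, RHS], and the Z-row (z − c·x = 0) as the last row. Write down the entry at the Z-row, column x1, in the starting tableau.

The Z-row carries the negated objective coefficients: the x1 entry is -1.

-1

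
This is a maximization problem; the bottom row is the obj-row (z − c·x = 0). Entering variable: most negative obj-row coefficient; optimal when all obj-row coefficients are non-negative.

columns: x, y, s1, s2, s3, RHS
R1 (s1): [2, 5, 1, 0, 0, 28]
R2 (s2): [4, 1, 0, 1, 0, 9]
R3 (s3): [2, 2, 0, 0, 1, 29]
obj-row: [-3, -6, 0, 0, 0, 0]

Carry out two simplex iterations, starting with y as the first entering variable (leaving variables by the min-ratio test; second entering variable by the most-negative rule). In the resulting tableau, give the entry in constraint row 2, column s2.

5/18

Ratio test on column y — row 1: 28/5 = 28/5; row 2: 9/1 = 9; row 3: 29/2 = 29/2. Minimum is 28/5 at row 1 (s1 leaves); pivot element 5.
Divide row 1 by 5; eliminate column y from the other rows.
Second iteration: most negative obj-row entry is -3/5 in column x, so x enters.
Ratio test on column x — row 1: (28/5)/(2/5) = 14; row 2: (17/5)/(18/5) = 17/18; row 3: (89/5)/(6/5) = 89/6. Minimum is 17/18 at row 2 (s2 leaves); pivot element 18/5.
Divide row 2 by 18/5; eliminate column x from the other rows.
After both pivots, the entry at constraint row 2, column s2 is 5/18.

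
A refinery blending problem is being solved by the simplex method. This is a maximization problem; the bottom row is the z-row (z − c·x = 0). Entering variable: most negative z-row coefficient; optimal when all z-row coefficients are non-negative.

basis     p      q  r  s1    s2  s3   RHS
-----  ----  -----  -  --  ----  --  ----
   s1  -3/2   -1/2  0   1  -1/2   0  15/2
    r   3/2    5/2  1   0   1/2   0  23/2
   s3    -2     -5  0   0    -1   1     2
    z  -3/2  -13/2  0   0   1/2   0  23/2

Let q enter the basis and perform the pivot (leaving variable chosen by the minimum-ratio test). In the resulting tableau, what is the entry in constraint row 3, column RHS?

Ratio test on column q — row 1: entry -1/2 ≤ 0; row 2: (23/2)/(5/2) = 23/5; row 3: entry -5 ≤ 0. Minimum is 23/5 at row 2 (r leaves); pivot element 5/2.
Divide row 2 by 5/2; eliminate column q from the other rows.
Row 3 update in column RHS: 2 − (-5)·(23/5) = 25.

25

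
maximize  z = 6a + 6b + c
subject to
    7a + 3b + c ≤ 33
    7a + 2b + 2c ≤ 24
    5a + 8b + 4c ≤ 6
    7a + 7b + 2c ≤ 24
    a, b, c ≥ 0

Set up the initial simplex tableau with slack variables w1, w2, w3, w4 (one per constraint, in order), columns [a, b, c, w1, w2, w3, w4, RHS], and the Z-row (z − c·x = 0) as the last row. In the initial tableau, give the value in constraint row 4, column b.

Constraint 4 has coefficient 7 on b.

7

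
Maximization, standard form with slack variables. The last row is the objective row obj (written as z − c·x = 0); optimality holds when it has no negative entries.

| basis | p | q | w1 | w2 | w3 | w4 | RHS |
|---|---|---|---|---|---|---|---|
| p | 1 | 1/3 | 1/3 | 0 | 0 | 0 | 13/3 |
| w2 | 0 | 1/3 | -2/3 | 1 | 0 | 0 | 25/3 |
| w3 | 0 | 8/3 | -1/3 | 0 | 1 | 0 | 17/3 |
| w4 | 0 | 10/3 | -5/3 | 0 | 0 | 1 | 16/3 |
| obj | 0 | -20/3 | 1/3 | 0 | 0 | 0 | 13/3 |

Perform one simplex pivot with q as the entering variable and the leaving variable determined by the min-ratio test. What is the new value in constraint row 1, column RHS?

Ratio test on column q — row 1: (13/3)/(1/3) = 13; row 2: (25/3)/(1/3) = 25; row 3: (17/3)/(8/3) = 17/8; row 4: (16/3)/(10/3) = 8/5. Minimum is 8/5 at row 4 (w4 leaves); pivot element 10/3.
Divide row 4 by 10/3; eliminate column q from the other rows.
Row 1 update in column RHS: 13/3 − (1/3)·(8/5) = 19/5.

19/5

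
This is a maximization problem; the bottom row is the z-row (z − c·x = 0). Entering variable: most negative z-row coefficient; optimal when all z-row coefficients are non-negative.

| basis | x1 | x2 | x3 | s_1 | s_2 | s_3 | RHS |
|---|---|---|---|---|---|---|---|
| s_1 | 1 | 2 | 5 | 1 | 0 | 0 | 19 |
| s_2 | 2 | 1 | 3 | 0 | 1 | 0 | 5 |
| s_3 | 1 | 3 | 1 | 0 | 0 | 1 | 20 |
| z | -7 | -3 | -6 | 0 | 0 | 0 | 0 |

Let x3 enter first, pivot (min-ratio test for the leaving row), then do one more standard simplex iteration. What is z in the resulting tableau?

35/2

Ratio test on column x3 — row 1: 19/5 = 19/5; row 2: 5/3 = 5/3; row 3: 20/1 = 20. Minimum is 5/3 at row 2 (s_2 leaves); pivot element 3.
Pivot on row 2; the z-row RHS becomes 0 − (-6)·(5/3) = 10.
Next entering variable (most negative z-row entry -3): x1.
Ratio test on column x1 — row 1: entry -7/3 ≤ 0; row 2: (5/3)/(2/3) = 5/2; row 3: (55/3)/(1/3) = 55. Minimum is 5/2 at row 2 (x3 leaves); pivot element 2/3.
After the second pivot the z-row RHS is 10 − (-3)·(5/2) = 35/2.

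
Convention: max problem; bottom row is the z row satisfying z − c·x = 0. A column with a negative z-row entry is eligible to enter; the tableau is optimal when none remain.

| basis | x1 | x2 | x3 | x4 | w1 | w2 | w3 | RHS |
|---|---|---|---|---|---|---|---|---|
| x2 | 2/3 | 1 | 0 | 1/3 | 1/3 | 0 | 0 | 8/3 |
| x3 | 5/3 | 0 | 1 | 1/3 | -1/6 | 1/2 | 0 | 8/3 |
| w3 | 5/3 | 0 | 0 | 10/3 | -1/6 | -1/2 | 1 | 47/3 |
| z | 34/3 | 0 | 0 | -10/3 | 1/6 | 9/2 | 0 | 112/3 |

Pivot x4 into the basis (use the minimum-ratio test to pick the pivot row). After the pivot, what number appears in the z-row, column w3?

1

Ratio test on column x4 — row 1: (8/3)/(1/3) = 8; row 2: (8/3)/(1/3) = 8; row 3: (47/3)/(10/3) = 47/10. Minimum is 47/10 at row 3 (w3 leaves); pivot element 10/3.
Divide row 3 by 10/3; eliminate column x4 from the other rows.
z-row update in column w3: 0 − (-10/3)·(3/10) = 1.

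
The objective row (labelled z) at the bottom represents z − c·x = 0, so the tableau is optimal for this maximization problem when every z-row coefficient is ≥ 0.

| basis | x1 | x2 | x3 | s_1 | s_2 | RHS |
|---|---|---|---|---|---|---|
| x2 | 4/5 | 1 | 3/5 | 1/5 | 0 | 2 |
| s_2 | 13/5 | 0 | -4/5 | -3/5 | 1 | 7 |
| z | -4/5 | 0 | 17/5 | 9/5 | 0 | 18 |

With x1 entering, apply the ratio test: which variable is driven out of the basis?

Column x1 entries and ratios — x2: 2/(4/5) = 5/2; s_2: 7/(13/5) = 35/13.
Smallest ratio is 5/2 in the row of x2, so x2 leaves.

x2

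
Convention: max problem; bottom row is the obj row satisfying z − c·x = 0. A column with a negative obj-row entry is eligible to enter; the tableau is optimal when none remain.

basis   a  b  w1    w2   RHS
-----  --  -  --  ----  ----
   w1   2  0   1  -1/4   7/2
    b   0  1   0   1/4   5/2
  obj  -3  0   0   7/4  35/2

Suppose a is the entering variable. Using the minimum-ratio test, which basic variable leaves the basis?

Column a entries and ratios — w1: (7/2)/2 = 7/4; b: 0 ≤ 0, skip.
Smallest ratio is 7/4 in the row of w1, so w1 leaves.

w1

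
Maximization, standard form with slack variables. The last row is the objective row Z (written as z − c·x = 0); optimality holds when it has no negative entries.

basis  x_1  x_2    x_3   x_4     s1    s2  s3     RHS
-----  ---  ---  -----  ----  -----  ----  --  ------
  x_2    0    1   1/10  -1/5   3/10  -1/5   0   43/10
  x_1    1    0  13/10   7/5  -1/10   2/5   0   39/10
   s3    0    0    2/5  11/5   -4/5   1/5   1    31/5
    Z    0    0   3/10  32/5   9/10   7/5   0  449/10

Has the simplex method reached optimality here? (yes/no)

yes

Every Z-row coefficient is ≥ 0, so the tableau is optimal.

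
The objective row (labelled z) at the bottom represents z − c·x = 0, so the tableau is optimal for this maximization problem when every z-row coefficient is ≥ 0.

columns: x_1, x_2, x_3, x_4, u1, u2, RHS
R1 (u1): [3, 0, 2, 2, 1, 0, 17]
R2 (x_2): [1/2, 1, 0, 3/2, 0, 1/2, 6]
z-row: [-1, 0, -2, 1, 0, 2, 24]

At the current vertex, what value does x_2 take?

x_2 is basic (row 2); its value is the RHS of that row, 6.

6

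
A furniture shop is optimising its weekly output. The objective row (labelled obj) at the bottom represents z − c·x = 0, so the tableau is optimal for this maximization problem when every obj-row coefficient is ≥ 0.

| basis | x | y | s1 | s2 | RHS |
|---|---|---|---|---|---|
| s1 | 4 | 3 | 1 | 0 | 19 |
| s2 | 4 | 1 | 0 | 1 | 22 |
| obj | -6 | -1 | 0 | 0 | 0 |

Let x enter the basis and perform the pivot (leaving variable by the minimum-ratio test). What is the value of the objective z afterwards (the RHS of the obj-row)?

57/2

Ratio test on column x — row 1: 19/4 = 19/4; row 2: 22/4 = 11/2. Minimum is 19/4 at row 1 (s1 leaves); pivot element 4.
Pivot on row 1; the obj-row RHS becomes 0 − (-6)·(19/4) = 57/2.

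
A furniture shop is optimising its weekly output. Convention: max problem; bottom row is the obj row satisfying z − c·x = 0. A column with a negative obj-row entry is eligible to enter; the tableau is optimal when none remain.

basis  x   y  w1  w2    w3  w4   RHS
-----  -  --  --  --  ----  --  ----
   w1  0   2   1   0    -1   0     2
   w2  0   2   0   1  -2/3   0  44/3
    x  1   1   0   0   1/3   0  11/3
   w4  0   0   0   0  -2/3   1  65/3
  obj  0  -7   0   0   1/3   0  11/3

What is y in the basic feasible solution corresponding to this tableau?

y is not in the basis, so in the current basic feasible solution y = 0.

0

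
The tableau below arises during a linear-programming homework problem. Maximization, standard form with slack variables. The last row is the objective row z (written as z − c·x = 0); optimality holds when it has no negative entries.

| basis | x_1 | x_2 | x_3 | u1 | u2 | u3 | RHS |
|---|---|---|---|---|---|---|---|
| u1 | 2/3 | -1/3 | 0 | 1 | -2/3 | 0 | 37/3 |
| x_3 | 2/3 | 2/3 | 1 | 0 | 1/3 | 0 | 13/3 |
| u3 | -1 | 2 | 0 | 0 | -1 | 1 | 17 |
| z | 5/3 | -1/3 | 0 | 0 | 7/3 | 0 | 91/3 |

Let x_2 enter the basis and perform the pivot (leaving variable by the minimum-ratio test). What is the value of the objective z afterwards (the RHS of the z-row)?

Ratio test on column x_2 — row 1: entry -1/3 ≤ 0; row 2: (13/3)/(2/3) = 13/2; row 3: 17/2 = 17/2. Minimum is 13/2 at row 2 (x_3 leaves); pivot element 2/3.
Pivot on row 2; the z-row RHS becomes 91/3 − (-1/3)·(13/2) = 65/2.

65/2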